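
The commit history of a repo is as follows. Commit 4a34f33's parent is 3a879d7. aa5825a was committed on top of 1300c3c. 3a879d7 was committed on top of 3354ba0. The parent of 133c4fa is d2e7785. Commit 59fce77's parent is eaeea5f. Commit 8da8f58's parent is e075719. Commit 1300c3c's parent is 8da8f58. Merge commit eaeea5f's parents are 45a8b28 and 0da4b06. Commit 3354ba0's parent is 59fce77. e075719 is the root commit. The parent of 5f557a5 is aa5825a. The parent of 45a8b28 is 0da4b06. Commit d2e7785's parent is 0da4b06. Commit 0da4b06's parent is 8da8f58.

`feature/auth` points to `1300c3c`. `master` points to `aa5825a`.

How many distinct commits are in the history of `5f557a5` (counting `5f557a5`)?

5

Walking parent pointers from 5f557a5: reachable set = {1300c3c, 5f557a5, 8da8f58, aa5825a, e075719}.
That is 5 commits.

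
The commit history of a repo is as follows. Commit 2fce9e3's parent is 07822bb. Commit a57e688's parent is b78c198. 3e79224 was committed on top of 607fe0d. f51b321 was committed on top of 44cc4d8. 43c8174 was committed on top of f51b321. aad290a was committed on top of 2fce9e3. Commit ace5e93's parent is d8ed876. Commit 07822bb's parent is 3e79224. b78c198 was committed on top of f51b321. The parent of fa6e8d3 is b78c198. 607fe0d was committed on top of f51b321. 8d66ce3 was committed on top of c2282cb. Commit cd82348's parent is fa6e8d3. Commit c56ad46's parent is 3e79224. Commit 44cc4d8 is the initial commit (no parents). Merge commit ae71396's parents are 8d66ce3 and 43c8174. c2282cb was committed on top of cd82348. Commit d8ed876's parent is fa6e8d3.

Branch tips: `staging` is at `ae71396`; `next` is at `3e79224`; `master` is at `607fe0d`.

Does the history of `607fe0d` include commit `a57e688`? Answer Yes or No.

Ancestors of 607fe0d: {44cc4d8, 607fe0d, f51b321}.
a57e688 is not in that set, so it is not an ancestor of 607fe0d.

No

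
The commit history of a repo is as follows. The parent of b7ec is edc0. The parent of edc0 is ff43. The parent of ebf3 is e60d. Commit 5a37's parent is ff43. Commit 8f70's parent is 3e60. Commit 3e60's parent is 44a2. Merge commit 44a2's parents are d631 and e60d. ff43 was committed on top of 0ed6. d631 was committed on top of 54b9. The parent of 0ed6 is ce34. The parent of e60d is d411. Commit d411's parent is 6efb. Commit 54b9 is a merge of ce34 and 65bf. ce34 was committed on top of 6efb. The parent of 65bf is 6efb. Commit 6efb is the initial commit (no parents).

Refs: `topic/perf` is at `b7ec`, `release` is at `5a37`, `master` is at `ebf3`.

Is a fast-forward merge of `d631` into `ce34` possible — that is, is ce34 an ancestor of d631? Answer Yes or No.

A fast-forward from ce34 to d631 is possible iff ce34 is an ancestor of d631.
Ancestors of d631: {54b9, 65bf, 6efb, ce34, d631}.
ce34 is among them, so fast-forward is possible.

Yes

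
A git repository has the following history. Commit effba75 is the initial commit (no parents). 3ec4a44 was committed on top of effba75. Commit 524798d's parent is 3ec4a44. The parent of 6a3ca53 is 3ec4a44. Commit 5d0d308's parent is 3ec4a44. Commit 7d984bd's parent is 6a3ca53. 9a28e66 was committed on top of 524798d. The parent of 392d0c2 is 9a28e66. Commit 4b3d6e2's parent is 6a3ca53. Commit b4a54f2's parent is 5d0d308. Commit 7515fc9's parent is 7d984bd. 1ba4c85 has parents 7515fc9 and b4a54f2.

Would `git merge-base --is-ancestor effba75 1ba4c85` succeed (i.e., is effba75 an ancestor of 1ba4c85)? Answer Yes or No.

Ancestors of 1ba4c85 (commits reachable by following parents): {1ba4c85, 3ec4a44, 5d0d308, 6a3ca53, 7515fc9, 7d984bd, b4a54f2, effba75}.
effba75 is in that set, so it is an ancestor of 1ba4c85.

Yes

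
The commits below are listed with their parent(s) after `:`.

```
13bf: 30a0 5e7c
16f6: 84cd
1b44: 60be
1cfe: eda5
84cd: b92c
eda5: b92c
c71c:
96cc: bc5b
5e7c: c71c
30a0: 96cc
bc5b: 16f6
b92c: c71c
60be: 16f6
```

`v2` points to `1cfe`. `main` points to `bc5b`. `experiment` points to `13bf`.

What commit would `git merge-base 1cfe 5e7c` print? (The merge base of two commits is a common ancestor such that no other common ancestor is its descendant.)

Ancestors of 1cfe: {1cfe, b92c, c71c, eda5}.
Ancestors of 5e7c: {5e7c, c71c}.
Common ancestors: {c71c}.
The only common ancestor is c71c, so it is the merge base.

c71c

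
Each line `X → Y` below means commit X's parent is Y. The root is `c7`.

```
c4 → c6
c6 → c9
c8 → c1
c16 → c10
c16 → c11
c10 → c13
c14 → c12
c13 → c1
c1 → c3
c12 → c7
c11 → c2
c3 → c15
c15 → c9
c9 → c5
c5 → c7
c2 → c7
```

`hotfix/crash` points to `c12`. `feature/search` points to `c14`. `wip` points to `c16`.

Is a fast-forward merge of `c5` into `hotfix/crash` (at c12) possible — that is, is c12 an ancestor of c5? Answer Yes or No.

A fast-forward from c12 to c5 is possible iff c12 is an ancestor of c5.
Ancestors of c5: {c5, c7}.
c12 is not among them, so fast-forward is not possible.

No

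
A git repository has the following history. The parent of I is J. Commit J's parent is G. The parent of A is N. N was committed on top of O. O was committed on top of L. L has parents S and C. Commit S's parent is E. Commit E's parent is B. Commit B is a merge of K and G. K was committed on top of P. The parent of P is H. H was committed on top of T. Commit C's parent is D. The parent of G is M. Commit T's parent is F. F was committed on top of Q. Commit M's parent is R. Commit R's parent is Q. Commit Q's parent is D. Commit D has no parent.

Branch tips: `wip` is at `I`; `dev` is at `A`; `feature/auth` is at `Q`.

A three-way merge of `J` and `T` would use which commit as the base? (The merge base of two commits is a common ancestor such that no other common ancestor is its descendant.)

Ancestors of J: {D, G, J, M, Q, R}.
Ancestors of T: {D, F, Q, T}.
Common ancestors: {D, Q}.
Among these, Q is not an ancestor of any other common ancestor — it is the merge base.

Q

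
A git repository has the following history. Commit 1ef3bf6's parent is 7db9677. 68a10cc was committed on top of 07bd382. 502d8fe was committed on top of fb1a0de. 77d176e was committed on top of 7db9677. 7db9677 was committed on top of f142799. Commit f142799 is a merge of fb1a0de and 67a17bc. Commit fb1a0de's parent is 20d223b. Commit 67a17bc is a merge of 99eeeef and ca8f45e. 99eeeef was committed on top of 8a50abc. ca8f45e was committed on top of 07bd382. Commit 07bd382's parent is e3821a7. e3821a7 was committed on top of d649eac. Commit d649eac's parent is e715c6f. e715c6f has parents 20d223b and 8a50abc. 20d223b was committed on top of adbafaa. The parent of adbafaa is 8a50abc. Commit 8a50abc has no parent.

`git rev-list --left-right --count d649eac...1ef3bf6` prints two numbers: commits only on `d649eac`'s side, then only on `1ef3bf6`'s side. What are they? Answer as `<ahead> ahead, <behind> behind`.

Reachable from d649eac: {20d223b, 8a50abc, adbafaa, d649eac, e715c6f}.
Reachable from 1ef3bf6: {07bd382, 1ef3bf6, 20d223b, 67a17bc, 7db9677, 8a50abc, 99eeeef, adbafaa, ca8f45e, d649eac, e3821a7, e715c6f, f142799, fb1a0de}.
Only in d649eac's history (ahead): {} — 0.
Only in 1ef3bf6's history (behind): {07bd382, 1ef3bf6, 67a17bc, 7db9677, 99eeeef, ca8f45e, e3821a7, f142799, fb1a0de} — 9.

0 ahead, 9 behind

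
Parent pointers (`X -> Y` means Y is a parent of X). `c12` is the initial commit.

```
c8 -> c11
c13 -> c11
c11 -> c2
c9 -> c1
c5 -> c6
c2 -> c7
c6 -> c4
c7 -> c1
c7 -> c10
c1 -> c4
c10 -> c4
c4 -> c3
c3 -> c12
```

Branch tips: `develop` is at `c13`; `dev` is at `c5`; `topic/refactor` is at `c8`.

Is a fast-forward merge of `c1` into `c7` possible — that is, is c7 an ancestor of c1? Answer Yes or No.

No

A fast-forward from c7 to c1 is possible iff c7 is an ancestor of c1.
Ancestors of c1: {c1, c12, c3, c4}.
c7 is not among them, so fast-forward is not possible.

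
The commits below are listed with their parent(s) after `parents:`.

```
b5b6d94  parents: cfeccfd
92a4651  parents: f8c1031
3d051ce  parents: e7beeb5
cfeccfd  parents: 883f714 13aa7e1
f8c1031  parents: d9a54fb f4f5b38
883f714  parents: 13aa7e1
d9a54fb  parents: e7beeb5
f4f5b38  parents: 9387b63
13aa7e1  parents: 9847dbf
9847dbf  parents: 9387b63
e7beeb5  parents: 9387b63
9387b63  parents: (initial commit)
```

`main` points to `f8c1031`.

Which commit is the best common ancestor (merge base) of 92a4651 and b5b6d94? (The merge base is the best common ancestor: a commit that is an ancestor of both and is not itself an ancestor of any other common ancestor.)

9387b63

Ancestors of 92a4651: {92a4651, 9387b63, d9a54fb, e7beeb5, f4f5b38, f8c1031}.
Ancestors of b5b6d94: {13aa7e1, 883f714, 9387b63, 9847dbf, b5b6d94, cfeccfd}.
Common ancestors: {9387b63}.
The only common ancestor is 9387b63, so it is the merge base.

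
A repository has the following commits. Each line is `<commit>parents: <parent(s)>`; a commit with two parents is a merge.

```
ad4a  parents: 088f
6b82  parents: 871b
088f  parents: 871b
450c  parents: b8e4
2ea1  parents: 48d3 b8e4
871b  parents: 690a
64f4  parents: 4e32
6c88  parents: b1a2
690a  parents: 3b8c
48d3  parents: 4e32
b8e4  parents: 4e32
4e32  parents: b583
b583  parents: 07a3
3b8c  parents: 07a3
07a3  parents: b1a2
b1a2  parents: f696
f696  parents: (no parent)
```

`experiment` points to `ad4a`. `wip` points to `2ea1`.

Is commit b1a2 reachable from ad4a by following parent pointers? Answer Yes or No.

Yes

Ancestors of ad4a (commits reachable by following parents): {07a3, 088f, 3b8c, 690a, 871b, ad4a, b1a2, f696}.
b1a2 is in that set, so it is an ancestor of ad4a.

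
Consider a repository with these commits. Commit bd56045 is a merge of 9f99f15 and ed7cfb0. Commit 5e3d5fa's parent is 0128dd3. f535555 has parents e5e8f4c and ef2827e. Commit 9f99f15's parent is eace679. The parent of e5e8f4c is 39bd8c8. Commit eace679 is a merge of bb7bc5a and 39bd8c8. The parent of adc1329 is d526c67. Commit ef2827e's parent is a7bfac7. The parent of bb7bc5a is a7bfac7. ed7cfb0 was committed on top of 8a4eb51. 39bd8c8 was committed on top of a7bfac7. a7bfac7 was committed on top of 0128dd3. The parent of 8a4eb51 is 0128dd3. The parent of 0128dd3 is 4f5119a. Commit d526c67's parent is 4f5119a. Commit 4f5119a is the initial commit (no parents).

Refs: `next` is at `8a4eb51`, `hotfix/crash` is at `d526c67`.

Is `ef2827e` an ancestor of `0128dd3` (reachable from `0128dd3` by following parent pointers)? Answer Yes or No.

No

Ancestors of 0128dd3: {0128dd3, 4f5119a}.
ef2827e is not in that set, so it is not an ancestor of 0128dd3.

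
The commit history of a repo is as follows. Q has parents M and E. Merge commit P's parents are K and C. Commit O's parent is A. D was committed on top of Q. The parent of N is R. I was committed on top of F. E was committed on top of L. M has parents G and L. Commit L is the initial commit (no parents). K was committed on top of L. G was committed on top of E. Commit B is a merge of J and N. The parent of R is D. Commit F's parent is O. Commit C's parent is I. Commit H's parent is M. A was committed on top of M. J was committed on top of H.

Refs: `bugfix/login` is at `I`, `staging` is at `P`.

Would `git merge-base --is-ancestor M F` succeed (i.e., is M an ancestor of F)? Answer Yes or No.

Yes

Ancestors of F (commits reachable by following parents): {A, E, F, G, L, M, O}.
M is in that set, so it is an ancestor of F.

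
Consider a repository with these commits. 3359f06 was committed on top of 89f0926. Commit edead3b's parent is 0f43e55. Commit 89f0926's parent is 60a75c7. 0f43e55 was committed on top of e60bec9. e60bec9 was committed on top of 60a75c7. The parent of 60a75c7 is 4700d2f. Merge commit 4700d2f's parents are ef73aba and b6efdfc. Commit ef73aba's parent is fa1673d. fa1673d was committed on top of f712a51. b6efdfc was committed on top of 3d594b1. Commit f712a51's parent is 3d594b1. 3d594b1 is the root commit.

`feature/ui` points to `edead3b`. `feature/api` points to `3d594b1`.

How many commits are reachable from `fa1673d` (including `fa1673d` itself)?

3

Walking parent pointers from fa1673d: reachable set = {3d594b1, f712a51, fa1673d}.
That is 3 commits.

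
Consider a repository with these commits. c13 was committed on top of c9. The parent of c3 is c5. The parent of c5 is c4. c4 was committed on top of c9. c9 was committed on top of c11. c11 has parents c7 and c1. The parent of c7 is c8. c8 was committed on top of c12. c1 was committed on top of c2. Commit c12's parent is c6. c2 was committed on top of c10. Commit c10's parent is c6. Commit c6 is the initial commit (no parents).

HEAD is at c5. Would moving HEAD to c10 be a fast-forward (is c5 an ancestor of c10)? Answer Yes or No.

A fast-forward from c5 to c10 is possible iff c5 is an ancestor of c10.
Ancestors of c10: {c10, c6}.
c5 is not among them, so fast-forward is not possible.

No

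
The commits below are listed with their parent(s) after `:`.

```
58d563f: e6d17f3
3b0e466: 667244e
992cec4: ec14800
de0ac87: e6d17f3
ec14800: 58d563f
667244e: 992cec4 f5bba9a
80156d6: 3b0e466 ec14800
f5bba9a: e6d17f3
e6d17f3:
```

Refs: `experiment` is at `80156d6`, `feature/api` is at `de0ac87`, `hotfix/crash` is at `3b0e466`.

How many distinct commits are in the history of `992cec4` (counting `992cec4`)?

4

Walking parent pointers from 992cec4: reachable set = {58d563f, 992cec4, e6d17f3, ec14800}.
That is 4 commits.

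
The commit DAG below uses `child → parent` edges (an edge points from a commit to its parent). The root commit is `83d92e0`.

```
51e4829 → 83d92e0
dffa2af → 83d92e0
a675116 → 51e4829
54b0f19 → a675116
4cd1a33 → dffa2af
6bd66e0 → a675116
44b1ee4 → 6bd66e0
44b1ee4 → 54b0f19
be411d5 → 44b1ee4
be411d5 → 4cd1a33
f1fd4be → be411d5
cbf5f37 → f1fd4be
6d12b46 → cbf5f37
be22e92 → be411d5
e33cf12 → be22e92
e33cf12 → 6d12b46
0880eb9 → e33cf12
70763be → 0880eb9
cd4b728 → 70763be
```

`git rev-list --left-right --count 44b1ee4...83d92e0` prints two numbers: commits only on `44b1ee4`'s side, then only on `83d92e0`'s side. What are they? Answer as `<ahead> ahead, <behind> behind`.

Reachable from 44b1ee4: {44b1ee4, 51e4829, 54b0f19, 6bd66e0, 83d92e0, a675116}.
Reachable from 83d92e0: {83d92e0}.
Only in 44b1ee4's history (ahead): {44b1ee4, 51e4829, 54b0f19, 6bd66e0, a675116} — 5.
Only in 83d92e0's history (behind): {} — 0.

5 ahead, 0 behind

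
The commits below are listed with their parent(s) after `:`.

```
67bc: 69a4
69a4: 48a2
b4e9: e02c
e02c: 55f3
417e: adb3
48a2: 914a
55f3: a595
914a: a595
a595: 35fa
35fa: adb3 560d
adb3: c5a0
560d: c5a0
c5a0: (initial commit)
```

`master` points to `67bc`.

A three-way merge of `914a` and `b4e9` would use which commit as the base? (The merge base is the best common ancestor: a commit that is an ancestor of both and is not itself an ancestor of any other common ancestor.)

Ancestors of 914a: {35fa, 560d, 914a, a595, adb3, c5a0}.
Ancestors of b4e9: {35fa, 55f3, 560d, a595, adb3, b4e9, c5a0, e02c}.
Common ancestors: {35fa, 560d, a595, adb3, c5a0}.
Among these, a595 is not an ancestor of any other common ancestor — it is the merge base.

a595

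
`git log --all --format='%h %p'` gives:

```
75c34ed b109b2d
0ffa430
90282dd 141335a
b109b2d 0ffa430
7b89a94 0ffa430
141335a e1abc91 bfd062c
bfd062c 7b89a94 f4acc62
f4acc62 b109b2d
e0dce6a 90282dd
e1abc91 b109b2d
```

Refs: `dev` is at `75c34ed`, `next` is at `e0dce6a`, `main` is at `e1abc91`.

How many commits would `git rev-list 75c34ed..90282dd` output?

6

Reachable from 90282dd: {0ffa430, 141335a, 7b89a94, 90282dd, b109b2d, bfd062c, e1abc91, f4acc62}.
Reachable from 75c34ed: {0ffa430, 75c34ed, b109b2d}.
In 90282dd's history but not 75c34ed's: {141335a, 7b89a94, 90282dd, bfd062c, e1abc91, f4acc62} — 6 commits.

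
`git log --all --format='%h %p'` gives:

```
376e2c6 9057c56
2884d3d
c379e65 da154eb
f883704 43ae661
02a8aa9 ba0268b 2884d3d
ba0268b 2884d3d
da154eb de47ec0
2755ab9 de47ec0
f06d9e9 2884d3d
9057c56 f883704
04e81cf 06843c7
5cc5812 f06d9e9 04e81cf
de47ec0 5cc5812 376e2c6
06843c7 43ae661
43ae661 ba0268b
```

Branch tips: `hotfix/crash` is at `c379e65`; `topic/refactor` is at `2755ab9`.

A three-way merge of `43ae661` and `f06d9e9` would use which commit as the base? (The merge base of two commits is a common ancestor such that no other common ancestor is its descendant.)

Ancestors of 43ae661: {2884d3d, 43ae661, ba0268b}.
Ancestors of f06d9e9: {2884d3d, f06d9e9}.
Common ancestors: {2884d3d}.
The only common ancestor is 2884d3d, so it is the merge base.

2884d3d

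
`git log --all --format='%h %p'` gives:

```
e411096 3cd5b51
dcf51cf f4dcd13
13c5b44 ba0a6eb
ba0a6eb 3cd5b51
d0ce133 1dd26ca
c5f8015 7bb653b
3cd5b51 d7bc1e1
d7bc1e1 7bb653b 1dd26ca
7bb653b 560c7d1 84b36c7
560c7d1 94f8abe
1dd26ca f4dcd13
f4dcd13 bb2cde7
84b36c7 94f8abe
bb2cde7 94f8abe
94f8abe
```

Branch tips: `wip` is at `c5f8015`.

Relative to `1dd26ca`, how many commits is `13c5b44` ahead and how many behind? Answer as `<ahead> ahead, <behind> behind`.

7 ahead, 0 behind

Reachable from 13c5b44: {13c5b44, 1dd26ca, 3cd5b51, 560c7d1, 7bb653b, 84b36c7, 94f8abe, ba0a6eb, bb2cde7, d7bc1e1, f4dcd13}.
Reachable from 1dd26ca: {1dd26ca, 94f8abe, bb2cde7, f4dcd13}.
Only in 13c5b44's history (ahead): {13c5b44, 3cd5b51, 560c7d1, 7bb653b, 84b36c7, ba0a6eb, d7bc1e1} — 7.
Only in 1dd26ca's history (behind): {} — 0.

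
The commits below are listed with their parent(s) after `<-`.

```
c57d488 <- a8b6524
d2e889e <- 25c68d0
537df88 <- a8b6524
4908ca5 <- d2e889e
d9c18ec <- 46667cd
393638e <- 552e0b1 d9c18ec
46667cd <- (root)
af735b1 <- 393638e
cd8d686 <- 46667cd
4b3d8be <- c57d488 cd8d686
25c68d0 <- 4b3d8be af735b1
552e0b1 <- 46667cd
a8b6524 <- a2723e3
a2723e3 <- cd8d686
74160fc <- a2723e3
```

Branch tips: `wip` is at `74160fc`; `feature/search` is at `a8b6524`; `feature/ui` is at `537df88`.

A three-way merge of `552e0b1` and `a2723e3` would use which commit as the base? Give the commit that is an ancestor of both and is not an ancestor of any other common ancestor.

Ancestors of 552e0b1: {46667cd, 552e0b1}.
Ancestors of a2723e3: {46667cd, a2723e3, cd8d686}.
Common ancestors: {46667cd}.
The only common ancestor is 46667cd, so it is the merge base.

46667cd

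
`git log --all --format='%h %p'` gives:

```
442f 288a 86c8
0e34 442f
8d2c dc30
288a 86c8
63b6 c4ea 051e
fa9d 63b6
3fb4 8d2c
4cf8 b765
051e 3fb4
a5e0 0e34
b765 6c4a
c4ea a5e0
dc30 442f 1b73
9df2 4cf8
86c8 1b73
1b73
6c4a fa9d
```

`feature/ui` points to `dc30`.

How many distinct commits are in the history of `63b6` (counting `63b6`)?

12

Walking parent pointers from 63b6: reachable set = {051e, 0e34, 1b73, 288a, 3fb4, 442f, 63b6, 86c8, 8d2c, a5e0, c4ea, dc30}.
That is 12 commits.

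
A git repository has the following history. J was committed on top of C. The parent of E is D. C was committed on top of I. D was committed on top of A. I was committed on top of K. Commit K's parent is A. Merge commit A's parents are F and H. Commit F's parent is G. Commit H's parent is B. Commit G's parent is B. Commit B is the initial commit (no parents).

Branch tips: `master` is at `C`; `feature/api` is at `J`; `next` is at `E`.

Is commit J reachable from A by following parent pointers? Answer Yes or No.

No

Ancestors of A: {A, B, F, G, H}.
J is not in that set, so it is not an ancestor of A.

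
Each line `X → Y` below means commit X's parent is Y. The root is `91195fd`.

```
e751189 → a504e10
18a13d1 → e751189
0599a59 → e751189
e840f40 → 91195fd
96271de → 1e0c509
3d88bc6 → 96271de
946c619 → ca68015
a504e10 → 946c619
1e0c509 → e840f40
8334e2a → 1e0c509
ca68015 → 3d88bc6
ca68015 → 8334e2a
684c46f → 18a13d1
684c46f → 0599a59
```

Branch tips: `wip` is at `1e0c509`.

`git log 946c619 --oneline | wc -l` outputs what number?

Walking parent pointers from 946c619: reachable set = {1e0c509, 3d88bc6, 8334e2a, 91195fd, 946c619, 96271de, ca68015, e840f40}.
That is 8 commits.

8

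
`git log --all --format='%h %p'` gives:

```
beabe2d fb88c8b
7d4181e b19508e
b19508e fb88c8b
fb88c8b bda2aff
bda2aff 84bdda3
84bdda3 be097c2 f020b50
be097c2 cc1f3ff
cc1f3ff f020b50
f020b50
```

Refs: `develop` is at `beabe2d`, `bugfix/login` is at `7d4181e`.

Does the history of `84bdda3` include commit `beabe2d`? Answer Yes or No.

Ancestors of 84bdda3: {84bdda3, be097c2, cc1f3ff, f020b50}.
beabe2d is not in that set, so it is not an ancestor of 84bdda3.

No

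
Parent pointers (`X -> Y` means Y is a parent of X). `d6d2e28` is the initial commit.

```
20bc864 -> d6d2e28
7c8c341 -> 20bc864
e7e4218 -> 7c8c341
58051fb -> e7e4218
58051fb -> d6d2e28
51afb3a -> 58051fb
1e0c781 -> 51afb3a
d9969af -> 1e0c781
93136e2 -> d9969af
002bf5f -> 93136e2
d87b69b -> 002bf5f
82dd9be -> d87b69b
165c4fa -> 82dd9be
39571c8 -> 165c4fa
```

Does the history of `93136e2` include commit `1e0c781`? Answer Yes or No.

Yes

Ancestors of 93136e2 (commits reachable by following parents): {1e0c781, 20bc864, 51afb3a, 58051fb, 7c8c341, 93136e2, d6d2e28, d9969af, e7e4218}.
1e0c781 is in that set, so it is an ancestor of 93136e2.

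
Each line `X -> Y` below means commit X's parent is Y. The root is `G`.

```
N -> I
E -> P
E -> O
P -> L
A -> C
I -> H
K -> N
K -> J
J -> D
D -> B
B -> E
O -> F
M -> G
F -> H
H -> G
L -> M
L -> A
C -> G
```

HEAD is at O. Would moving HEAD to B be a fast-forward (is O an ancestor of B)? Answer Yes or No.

A fast-forward from O to B is possible iff O is an ancestor of B.
Ancestors of B: {A, B, C, E, F, G, H, L, M, O, P}.
O is among them, so fast-forward is possible.

Yes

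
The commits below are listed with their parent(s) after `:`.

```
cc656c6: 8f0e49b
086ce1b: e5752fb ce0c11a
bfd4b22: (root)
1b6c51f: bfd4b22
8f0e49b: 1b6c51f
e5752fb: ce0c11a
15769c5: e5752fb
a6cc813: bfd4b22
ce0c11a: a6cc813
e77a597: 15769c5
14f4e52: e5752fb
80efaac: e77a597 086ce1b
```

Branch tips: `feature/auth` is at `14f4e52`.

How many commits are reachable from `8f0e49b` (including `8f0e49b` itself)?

Walking parent pointers from 8f0e49b: reachable set = {1b6c51f, 8f0e49b, bfd4b22}.
That is 3 commits.

3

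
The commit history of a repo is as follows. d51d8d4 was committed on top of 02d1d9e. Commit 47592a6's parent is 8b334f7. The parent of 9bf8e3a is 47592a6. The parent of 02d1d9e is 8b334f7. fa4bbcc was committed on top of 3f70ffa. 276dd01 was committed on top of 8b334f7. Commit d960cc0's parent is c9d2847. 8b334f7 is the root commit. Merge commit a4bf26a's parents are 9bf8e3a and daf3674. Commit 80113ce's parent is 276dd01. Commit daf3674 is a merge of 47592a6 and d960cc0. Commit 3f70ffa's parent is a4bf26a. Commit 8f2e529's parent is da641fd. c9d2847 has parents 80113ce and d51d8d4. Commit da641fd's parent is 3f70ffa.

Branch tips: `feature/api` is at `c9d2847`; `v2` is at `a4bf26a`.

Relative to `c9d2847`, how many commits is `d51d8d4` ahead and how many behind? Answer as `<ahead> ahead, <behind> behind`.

0 ahead, 3 behind

Reachable from d51d8d4: {02d1d9e, 8b334f7, d51d8d4}.
Reachable from c9d2847: {02d1d9e, 276dd01, 80113ce, 8b334f7, c9d2847, d51d8d4}.
Only in d51d8d4's history (ahead): {} — 0.
Only in c9d2847's history (behind): {276dd01, 80113ce, c9d2847} — 3.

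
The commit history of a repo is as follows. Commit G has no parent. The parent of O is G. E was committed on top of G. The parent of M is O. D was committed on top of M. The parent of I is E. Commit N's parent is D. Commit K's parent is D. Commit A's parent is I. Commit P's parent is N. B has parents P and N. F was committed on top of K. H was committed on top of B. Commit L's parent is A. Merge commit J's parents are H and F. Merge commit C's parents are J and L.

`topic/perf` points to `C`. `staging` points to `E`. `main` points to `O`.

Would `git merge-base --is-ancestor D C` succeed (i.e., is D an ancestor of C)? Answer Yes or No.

Ancestors of C (commits reachable by following parents): {A, B, C, D, E, F, G, H, I, J, K, L, M, N, O, P}.
D is in that set, so it is an ancestor of C.

Yes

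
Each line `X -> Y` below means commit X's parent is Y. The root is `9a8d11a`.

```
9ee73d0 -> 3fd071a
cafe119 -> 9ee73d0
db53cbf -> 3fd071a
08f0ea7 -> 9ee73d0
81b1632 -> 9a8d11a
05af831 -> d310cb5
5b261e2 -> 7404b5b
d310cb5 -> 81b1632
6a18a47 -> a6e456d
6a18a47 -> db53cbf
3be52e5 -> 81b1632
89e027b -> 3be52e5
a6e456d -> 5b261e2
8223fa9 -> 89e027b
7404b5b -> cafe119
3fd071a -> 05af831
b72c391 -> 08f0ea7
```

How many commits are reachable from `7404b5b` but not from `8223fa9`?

Reachable from 7404b5b: {05af831, 3fd071a, 7404b5b, 81b1632, 9a8d11a, 9ee73d0, cafe119, d310cb5}.
Reachable from 8223fa9: {3be52e5, 81b1632, 8223fa9, 89e027b, 9a8d11a}.
In 7404b5b's history but not 8223fa9's: {05af831, 3fd071a, 7404b5b, 9ee73d0, cafe119, d310cb5} — 6 commits.

6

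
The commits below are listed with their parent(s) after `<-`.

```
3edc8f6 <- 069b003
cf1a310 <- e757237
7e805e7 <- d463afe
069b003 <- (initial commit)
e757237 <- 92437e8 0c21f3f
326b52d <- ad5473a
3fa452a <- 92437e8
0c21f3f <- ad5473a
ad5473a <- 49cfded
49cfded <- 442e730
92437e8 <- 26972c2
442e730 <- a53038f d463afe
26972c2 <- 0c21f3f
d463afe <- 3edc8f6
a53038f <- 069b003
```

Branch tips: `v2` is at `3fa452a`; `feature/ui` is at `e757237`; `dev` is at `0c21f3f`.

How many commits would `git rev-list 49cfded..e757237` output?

Reachable from e757237: {069b003, 0c21f3f, 26972c2, 3edc8f6, 442e730, 49cfded, 92437e8, a53038f, ad5473a, d463afe, e757237}.
Reachable from 49cfded: {069b003, 3edc8f6, 442e730, 49cfded, a53038f, d463afe}.
In e757237's history but not 49cfded's: {0c21f3f, 26972c2, 92437e8, ad5473a, e757237} — 5 commits.

5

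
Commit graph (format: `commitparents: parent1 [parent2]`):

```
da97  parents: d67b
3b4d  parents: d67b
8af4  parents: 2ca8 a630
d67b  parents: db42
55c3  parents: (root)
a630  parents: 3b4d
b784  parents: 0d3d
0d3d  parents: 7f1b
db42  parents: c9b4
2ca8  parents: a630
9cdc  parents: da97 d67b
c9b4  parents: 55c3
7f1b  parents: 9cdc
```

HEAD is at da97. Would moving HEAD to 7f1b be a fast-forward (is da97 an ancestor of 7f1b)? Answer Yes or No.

A fast-forward from da97 to 7f1b is possible iff da97 is an ancestor of 7f1b.
Ancestors of 7f1b: {55c3, 7f1b, 9cdc, c9b4, d67b, da97, db42}.
da97 is among them, so fast-forward is possible.

Yes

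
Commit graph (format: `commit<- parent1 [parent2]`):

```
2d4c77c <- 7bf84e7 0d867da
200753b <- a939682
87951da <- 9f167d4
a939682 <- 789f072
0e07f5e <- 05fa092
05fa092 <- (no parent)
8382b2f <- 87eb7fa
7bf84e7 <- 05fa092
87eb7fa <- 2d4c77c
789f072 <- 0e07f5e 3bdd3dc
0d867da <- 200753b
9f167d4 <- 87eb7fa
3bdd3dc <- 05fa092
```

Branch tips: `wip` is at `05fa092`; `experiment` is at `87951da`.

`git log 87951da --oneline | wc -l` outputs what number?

12

Walking parent pointers from 87951da: reachable set = {05fa092, 0d867da, 0e07f5e, 200753b, 2d4c77c, 3bdd3dc, 789f072, 7bf84e7, 87951da, 87eb7fa, 9f167d4, a939682}.
That is 12 commits.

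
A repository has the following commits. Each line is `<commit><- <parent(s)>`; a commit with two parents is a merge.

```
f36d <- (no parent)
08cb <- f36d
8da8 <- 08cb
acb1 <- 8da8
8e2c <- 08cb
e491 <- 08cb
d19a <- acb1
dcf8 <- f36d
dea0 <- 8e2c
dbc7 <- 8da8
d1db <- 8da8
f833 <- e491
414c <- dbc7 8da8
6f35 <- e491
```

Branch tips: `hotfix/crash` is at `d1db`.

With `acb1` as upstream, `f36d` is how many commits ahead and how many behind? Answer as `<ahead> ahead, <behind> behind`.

0 ahead, 3 behind

Reachable from f36d: {f36d}.
Reachable from acb1: {08cb, 8da8, acb1, f36d}.
Only in f36d's history (ahead): {} — 0.
Only in acb1's history (behind): {08cb, 8da8, acb1} — 3.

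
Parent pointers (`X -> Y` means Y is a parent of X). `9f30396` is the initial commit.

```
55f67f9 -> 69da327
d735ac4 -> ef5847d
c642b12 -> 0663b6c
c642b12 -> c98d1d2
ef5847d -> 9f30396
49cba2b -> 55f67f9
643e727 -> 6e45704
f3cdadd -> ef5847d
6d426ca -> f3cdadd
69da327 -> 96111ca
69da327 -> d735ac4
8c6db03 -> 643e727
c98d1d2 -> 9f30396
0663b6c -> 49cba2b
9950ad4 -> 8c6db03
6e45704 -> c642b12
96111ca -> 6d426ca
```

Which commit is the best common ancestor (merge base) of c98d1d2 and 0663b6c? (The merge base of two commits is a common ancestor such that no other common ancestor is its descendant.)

9f30396

Ancestors of c98d1d2: {9f30396, c98d1d2}.
Ancestors of 0663b6c: {0663b6c, 49cba2b, 55f67f9, 69da327, 6d426ca, 96111ca, 9f30396, d735ac4, ef5847d, f3cdadd}.
Common ancestors: {9f30396}.
The only common ancestor is 9f30396, so it is the merge base.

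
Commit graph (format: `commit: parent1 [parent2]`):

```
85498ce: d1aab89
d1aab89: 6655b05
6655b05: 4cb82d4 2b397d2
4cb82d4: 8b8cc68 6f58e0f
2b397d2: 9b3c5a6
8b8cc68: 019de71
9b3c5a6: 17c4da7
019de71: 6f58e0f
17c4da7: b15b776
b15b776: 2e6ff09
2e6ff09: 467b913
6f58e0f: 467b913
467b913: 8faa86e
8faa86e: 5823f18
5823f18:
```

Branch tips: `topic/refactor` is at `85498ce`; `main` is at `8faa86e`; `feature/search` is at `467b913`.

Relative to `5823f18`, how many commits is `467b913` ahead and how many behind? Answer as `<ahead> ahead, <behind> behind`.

2 ahead, 0 behind

Reachable from 467b913: {467b913, 5823f18, 8faa86e}.
Reachable from 5823f18: {5823f18}.
Only in 467b913's history (ahead): {467b913, 8faa86e} — 2.
Only in 5823f18's history (behind): {} — 0.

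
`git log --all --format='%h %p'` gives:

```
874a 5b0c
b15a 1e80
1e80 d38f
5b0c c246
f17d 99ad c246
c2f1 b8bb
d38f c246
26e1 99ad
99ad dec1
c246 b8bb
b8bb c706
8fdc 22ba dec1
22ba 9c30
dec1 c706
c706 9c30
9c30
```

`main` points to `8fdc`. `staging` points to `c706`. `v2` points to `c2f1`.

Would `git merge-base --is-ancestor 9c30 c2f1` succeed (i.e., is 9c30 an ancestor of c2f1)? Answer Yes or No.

Ancestors of c2f1 (commits reachable by following parents): {9c30, b8bb, c2f1, c706}.
9c30 is in that set, so it is an ancestor of c2f1.

Yes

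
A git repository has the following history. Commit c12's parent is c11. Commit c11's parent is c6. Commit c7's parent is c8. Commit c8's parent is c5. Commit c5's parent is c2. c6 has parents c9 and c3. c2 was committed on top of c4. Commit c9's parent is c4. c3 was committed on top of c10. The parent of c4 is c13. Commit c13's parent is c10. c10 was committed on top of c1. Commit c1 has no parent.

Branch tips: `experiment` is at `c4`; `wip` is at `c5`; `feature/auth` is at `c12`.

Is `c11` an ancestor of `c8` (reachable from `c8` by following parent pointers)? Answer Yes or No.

Ancestors of c8: {c1, c10, c13, c2, c4, c5, c8}.
c11 is not in that set, so it is not an ancestor of c8.

No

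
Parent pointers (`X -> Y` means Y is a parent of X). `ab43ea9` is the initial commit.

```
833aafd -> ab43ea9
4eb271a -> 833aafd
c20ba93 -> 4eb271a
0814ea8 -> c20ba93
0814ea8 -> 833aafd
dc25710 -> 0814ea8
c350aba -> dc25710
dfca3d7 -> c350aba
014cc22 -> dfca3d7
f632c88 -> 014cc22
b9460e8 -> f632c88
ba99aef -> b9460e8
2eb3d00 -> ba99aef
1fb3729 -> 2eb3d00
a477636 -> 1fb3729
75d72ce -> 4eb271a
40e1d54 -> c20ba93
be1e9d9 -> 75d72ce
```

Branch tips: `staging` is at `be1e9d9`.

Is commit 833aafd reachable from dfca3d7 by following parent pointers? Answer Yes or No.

Ancestors of dfca3d7 (commits reachable by following parents): {0814ea8, 4eb271a, 833aafd, ab43ea9, c20ba93, c350aba, dc25710, dfca3d7}.
833aafd is in that set, so it is an ancestor of dfca3d7.

Yes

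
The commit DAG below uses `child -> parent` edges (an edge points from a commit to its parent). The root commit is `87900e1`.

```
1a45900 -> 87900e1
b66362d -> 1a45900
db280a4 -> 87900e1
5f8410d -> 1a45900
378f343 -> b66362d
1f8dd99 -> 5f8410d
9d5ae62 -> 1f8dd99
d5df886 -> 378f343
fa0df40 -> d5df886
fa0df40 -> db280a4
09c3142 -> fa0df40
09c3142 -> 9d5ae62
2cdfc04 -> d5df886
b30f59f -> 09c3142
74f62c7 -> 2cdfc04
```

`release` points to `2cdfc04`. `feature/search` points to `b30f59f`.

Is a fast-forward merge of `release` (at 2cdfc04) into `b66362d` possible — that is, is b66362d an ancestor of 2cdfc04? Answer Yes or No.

Yes

A fast-forward from b66362d to 2cdfc04 is possible iff b66362d is an ancestor of 2cdfc04.
Ancestors of 2cdfc04: {1a45900, 2cdfc04, 378f343, 87900e1, b66362d, d5df886}.
b66362d is among them, so fast-forward is possible.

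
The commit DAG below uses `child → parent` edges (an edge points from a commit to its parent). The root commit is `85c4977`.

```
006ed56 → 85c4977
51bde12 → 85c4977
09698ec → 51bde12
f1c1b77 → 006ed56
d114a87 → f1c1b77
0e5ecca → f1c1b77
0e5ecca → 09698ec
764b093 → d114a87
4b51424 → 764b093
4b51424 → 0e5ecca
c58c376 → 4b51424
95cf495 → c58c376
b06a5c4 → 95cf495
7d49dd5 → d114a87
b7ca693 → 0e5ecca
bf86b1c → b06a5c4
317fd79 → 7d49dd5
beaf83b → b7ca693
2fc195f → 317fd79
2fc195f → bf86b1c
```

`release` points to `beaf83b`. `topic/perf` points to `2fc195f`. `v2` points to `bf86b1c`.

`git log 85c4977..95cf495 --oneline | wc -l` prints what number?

10

Reachable from 95cf495: {006ed56, 09698ec, 0e5ecca, 4b51424, 51bde12, 764b093, 85c4977, 95cf495, c58c376, d114a87, f1c1b77}.
Reachable from 85c4977: {85c4977}.
In 95cf495's history but not 85c4977's: {006ed56, 09698ec, 0e5ecca, 4b51424, 51bde12, 764b093, 95cf495, c58c376, d114a87, f1c1b77} — 10 commits.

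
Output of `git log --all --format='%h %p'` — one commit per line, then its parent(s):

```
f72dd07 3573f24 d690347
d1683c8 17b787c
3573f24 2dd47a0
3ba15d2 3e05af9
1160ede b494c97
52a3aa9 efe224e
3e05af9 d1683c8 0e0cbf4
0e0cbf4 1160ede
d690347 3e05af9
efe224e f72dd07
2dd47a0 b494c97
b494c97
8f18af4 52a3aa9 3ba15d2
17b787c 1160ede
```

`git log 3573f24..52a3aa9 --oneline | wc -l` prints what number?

Reachable from 52a3aa9: {0e0cbf4, 1160ede, 17b787c, 2dd47a0, 3573f24, 3e05af9, 52a3aa9, b494c97, d1683c8, d690347, efe224e, f72dd07}.
Reachable from 3573f24: {2dd47a0, 3573f24, b494c97}.
In 52a3aa9's history but not 3573f24's: {0e0cbf4, 1160ede, 17b787c, 3e05af9, 52a3aa9, d1683c8, d690347, efe224e, f72dd07} — 9 commits.

9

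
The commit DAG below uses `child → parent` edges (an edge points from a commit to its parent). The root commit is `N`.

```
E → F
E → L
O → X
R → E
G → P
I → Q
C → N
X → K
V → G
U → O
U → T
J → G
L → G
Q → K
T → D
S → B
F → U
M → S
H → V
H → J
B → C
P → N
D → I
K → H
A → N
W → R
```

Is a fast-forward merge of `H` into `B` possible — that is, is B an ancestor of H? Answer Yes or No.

No

A fast-forward from B to H is possible iff B is an ancestor of H.
Ancestors of H: {G, H, J, N, P, V}.
B is not among them, so fast-forward is not possible.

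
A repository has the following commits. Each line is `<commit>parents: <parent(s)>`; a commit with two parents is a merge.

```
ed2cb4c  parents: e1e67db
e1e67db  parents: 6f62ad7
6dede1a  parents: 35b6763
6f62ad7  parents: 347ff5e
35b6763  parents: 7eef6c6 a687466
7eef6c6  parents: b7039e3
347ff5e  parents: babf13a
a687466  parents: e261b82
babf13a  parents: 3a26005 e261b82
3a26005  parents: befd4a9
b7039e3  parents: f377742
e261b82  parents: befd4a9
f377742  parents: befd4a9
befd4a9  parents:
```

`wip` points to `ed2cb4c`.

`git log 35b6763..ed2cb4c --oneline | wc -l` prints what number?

6

Reachable from ed2cb4c: {347ff5e, 3a26005, 6f62ad7, babf13a, befd4a9, e1e67db, e261b82, ed2cb4c}.
Reachable from 35b6763: {35b6763, 7eef6c6, a687466, b7039e3, befd4a9, e261b82, f377742}.
In ed2cb4c's history but not 35b6763's: {347ff5e, 3a26005, 6f62ad7, babf13a, e1e67db, ed2cb4c} — 6 commits.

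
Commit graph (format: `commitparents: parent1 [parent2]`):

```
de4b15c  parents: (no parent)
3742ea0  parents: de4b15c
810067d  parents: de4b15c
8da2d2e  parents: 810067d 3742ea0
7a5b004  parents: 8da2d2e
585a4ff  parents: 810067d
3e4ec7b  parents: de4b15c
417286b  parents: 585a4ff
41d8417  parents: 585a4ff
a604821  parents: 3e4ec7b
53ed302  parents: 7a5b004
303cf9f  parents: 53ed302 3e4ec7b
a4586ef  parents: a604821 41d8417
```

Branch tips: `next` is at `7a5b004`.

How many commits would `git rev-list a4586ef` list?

Walking parent pointers from a4586ef: reachable set = {3e4ec7b, 41d8417, 585a4ff, 810067d, a4586ef, a604821, de4b15c}.
That is 7 commits.

7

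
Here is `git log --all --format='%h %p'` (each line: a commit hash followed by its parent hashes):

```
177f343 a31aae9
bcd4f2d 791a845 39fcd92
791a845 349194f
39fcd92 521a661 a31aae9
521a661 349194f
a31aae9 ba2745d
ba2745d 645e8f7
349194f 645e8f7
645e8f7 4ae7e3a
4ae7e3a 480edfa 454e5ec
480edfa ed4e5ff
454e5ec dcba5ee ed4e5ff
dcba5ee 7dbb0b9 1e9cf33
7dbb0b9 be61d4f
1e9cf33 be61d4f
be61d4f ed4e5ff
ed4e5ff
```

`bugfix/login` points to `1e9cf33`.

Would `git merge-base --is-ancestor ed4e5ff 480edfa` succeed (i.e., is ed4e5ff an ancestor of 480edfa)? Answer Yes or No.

Yes

Ancestors of 480edfa (commits reachable by following parents): {480edfa, ed4e5ff}.
ed4e5ff is in that set, so it is an ancestor of 480edfa.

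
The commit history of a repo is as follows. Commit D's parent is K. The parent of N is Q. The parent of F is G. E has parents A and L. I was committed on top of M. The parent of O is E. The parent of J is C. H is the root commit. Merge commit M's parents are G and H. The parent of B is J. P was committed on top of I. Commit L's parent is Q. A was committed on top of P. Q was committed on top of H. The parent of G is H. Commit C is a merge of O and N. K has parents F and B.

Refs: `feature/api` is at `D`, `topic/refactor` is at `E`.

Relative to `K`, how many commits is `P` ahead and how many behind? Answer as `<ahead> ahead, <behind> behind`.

0 ahead, 11 behind

Reachable from P: {G, H, I, M, P}.
Reachable from K: {A, B, C, E, F, G, H, I, J, K, L, M, N, O, P, Q}.
Only in P's history (ahead): {} — 0.
Only in K's history (behind): {A, B, C, E, F, J, K, L, N, O, Q} — 11.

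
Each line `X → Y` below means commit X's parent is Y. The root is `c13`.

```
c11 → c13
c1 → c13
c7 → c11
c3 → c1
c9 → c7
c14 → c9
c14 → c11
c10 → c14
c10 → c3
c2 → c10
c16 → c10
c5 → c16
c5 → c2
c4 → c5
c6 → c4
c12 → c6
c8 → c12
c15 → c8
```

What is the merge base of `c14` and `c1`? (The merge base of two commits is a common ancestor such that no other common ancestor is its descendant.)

Ancestors of c14: {c11, c13, c14, c7, c9}.
Ancestors of c1: {c1, c13}.
Common ancestors: {c13}.
The only common ancestor is c13, so it is the merge base.

c13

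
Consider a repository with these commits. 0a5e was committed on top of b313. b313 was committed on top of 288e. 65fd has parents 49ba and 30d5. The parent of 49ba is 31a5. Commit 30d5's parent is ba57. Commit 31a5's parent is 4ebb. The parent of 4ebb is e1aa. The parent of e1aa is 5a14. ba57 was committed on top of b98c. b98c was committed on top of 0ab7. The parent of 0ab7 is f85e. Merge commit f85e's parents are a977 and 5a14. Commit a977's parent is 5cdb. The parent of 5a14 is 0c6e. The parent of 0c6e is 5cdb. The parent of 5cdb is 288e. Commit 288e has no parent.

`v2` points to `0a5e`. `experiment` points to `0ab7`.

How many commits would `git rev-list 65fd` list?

Walking parent pointers from 65fd: reachable set = {0ab7, 0c6e, 288e, 30d5, 31a5, 49ba, 4ebb, 5a14, 5cdb, 65fd, a977, b98c, ba57, e1aa, f85e}.
That is 15 commits.

15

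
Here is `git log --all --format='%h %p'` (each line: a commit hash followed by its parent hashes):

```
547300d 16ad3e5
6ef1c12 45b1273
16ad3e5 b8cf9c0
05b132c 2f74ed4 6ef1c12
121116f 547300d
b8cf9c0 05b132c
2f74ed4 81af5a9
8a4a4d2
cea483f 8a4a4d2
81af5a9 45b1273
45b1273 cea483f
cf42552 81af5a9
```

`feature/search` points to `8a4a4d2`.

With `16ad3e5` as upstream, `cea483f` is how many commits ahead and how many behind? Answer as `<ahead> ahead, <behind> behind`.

0 ahead, 7 behind

Reachable from cea483f: {8a4a4d2, cea483f}.
Reachable from 16ad3e5: {05b132c, 16ad3e5, 2f74ed4, 45b1273, 6ef1c12, 81af5a9, 8a4a4d2, b8cf9c0, cea483f}.
Only in cea483f's history (ahead): {} — 0.
Only in 16ad3e5's history (behind): {05b132c, 16ad3e5, 2f74ed4, 45b1273, 6ef1c12, 81af5a9, b8cf9c0} — 7.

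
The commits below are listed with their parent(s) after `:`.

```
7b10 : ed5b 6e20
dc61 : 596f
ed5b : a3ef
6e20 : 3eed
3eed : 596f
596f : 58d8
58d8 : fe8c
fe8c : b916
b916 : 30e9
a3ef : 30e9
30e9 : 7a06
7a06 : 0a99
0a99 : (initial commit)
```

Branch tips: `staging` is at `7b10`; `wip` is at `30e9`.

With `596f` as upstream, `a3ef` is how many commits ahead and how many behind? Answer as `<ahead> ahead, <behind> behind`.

Reachable from a3ef: {0a99, 30e9, 7a06, a3ef}.
Reachable from 596f: {0a99, 30e9, 58d8, 596f, 7a06, b916, fe8c}.
Only in a3ef's history (ahead): {a3ef} — 1.
Only in 596f's history (behind): {58d8, 596f, b916, fe8c} — 4.

1 ahead, 4 behind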